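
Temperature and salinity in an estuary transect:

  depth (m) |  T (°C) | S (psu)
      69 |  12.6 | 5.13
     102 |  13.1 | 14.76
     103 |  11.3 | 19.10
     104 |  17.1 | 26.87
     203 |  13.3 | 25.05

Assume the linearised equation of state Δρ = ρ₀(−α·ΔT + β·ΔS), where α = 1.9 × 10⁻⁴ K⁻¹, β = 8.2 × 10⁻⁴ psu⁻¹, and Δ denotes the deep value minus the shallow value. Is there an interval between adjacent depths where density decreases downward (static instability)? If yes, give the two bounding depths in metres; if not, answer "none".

104–203 m

Evaluate Δρ/ρ₀ = −αΔT + βΔS across each adjacent pair:
  69–102 m: −αΔT+βΔS = −(1.9 × 10⁻⁴)(+0.5)+(8.2 × 10⁻⁴)(+9.63) = 7.8 × 10⁻³ → stable
  102–103 m: −αΔT+βΔS = −(1.9 × 10⁻⁴)(-1.8)+(8.2 × 10⁻⁴)(+4.34) = 3.9 × 10⁻³ → stable
  103–104 m: −αΔT+βΔS = −(1.9 × 10⁻⁴)(+5.8)+(8.2 × 10⁻⁴)(+7.77) = 5.3 × 10⁻³ → stable
  104–203 m: −αΔT+βΔS = −(1.9 × 10⁻⁴)(-3.8)+(8.2 × 10⁻⁴)(-1.82) = -7.7 × 10⁻⁴ → UNSTABLE
The 104–203 m interval has Δρ < 0: lighter water underlies denser water.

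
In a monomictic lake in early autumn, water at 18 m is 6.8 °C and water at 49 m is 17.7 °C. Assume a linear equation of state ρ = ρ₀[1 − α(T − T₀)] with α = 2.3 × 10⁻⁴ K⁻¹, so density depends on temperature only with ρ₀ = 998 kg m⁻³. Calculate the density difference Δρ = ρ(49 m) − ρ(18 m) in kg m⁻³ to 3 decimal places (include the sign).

ΔT = +10.9 K, Δρ/ρ₀ = −αΔT = -2.507 × 10⁻³.
Δρ = 998 × (-2.507 × 10⁻³) = -2.502 kg m⁻³.
Negative Δρ: lighter below, statically unstable.

-2.502 kg m⁻³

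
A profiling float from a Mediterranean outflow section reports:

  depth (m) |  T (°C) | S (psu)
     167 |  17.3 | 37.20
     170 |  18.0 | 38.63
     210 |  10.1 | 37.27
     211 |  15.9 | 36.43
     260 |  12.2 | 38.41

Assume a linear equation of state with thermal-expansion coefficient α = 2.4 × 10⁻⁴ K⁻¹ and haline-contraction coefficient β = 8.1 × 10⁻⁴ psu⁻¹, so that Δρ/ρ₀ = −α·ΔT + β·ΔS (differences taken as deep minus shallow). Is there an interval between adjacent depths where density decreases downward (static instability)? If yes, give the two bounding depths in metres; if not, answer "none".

210–211 m

Evaluate Δρ/ρ₀ = −αΔT + βΔS across each adjacent pair:
  167–170 m: −αΔT+βΔS = −(2.4 × 10⁻⁴)(+0.7)+(8.1 × 10⁻⁴)(+1.43) = 9.9 × 10⁻⁴ → stable
  170–210 m: −αΔT+βΔS = −(2.4 × 10⁻⁴)(-7.9)+(8.1 × 10⁻⁴)(-1.36) = 7.9 × 10⁻⁴ → stable
  210–211 m: −αΔT+βΔS = −(2.4 × 10⁻⁴)(+5.8)+(8.1 × 10⁻⁴)(-0.84) = -2.1 × 10⁻³ → UNSTABLE
  211–260 m: −αΔT+βΔS = −(2.4 × 10⁻⁴)(-3.7)+(8.1 × 10⁻⁴)(+1.98) = 2.5 × 10⁻³ → stable
The 210–211 m interval has Δρ < 0: lighter water underlies denser water.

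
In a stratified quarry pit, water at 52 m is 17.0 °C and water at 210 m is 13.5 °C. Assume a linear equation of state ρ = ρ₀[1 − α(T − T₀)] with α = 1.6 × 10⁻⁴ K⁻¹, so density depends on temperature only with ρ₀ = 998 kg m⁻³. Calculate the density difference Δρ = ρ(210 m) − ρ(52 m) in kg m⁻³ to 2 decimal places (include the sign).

+0.56 kg m⁻³

ΔT = -3.5 K, Δρ/ρ₀ = −αΔT = 5.60 × 10⁻⁴.
Δρ = 998 × (5.60 × 10⁻⁴) = +0.56 kg m⁻³.
Positive Δρ: denser below, stable.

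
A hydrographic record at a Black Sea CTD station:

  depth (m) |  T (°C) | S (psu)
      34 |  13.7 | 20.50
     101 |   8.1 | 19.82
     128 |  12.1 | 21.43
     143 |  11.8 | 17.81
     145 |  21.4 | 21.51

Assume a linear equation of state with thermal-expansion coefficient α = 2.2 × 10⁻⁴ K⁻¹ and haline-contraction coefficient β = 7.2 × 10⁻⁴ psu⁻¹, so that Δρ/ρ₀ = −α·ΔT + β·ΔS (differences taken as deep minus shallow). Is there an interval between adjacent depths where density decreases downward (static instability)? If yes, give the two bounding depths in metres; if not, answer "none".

Evaluate Δρ/ρ₀ = −αΔT + βΔS across each adjacent pair:
  34–101 m: −αΔT+βΔS = −(2.2 × 10⁻⁴)(-5.6)+(7.2 × 10⁻⁴)(-0.68) = 7.4 × 10⁻⁴ → stable
  101–128 m: −αΔT+βΔS = −(2.2 × 10⁻⁴)(+4.0)+(7.2 × 10⁻⁴)(+1.61) = 2.8 × 10⁻⁴ → stable
  128–143 m: −αΔT+βΔS = −(2.2 × 10⁻⁴)(-0.3)+(7.2 × 10⁻⁴)(-3.62) = -2.5 × 10⁻³ → UNSTABLE
  143–145 m: −αΔT+βΔS = −(2.2 × 10⁻⁴)(+9.6)+(7.2 × 10⁻⁴)(+3.70) = 5.5 × 10⁻⁴ → stable
The 128–143 m interval has Δρ < 0: lighter water underlies denser water.

128–143 m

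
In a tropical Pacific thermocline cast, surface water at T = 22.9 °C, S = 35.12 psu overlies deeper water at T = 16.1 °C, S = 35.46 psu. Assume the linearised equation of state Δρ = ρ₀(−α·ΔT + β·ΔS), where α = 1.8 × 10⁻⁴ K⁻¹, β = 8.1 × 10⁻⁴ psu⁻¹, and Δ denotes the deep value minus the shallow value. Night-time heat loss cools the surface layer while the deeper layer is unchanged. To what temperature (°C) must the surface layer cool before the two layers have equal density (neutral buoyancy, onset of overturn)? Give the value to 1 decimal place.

Neutral buoyancy requires Δρ = 0, i.e. −α(T_deep − T_surf′) + β(S_deep − S_surf) = 0.
T_surf′ = T_deep − (β/α)·ΔS = 16.1 − (8.1 × 10⁻⁴/1.8 × 10⁻⁴)·(+0.34) = 14.570 °C.
Cooling required: 22.9 − (14.570) = 8.330 °C.

14.6 °C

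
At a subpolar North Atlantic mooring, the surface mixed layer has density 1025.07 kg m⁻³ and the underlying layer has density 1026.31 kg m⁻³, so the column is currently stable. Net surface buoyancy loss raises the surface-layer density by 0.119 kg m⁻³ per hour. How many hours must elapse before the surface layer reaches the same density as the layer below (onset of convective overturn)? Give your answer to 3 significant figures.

Density deficit of the surface layer: 1026.31 − 1025.07 = 1.24 kg m⁻³.
Required change = 1.24 / 0.119 = 10.4 hours.

10.4 hours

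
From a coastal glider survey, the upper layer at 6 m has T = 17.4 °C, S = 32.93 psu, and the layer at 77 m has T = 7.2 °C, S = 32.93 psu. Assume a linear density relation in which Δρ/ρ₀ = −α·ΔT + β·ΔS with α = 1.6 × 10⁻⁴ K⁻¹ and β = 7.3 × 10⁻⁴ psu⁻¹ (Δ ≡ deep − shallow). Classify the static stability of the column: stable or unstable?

stable

ΔT = 7.2 − 17.4 = -10.2 K and ΔS = 32.93 − 32.93 = +0.00 psu (deep − shallow).
−αΔT = 1.632 × 10⁻³; βΔS = 0; sum Δρ/ρ₀ = 1.632 × 10⁻³.
Δρ/ρ₀ > 0, so Δρ > 0: deeper water is denser → statically stable.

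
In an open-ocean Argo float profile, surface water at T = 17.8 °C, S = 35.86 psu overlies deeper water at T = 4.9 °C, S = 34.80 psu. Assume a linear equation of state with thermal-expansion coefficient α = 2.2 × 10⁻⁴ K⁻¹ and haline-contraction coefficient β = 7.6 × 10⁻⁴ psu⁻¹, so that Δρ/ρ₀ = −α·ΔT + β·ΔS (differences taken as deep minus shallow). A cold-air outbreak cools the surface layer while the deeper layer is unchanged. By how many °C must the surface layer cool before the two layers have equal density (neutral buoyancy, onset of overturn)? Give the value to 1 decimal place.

Neutral buoyancy requires Δρ = 0, i.e. −α(T_deep − T_surf′) + β(S_deep − S_surf) = 0.
T_surf′ = T_deep − (β/α)·ΔS = 4.9 − (7.6 × 10⁻⁴/2.2 × 10⁻⁴)·(-1.06) = 8.562 °C.
Cooling required: 17.8 − (8.562) = 9.238 °C.

9.2 °C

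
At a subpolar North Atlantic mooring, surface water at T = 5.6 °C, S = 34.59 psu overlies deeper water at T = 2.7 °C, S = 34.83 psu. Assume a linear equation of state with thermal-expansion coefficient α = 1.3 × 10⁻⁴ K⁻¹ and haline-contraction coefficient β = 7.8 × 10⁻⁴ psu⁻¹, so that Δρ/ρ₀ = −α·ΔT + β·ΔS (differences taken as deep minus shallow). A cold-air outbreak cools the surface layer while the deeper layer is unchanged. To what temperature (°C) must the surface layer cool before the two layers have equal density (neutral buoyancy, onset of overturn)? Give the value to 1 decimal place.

1.3 °C

Neutral buoyancy requires Δρ = 0, i.e. −α(T_deep − T_surf′) + β(S_deep − S_surf) = 0.
T_surf′ = T_deep − (β/α)·ΔS = 2.7 − (7.8 × 10⁻⁴/1.3 × 10⁻⁴)·(+0.24) = 1.260 °C.
Cooling required: 5.6 − (1.260) = 4.340 °C.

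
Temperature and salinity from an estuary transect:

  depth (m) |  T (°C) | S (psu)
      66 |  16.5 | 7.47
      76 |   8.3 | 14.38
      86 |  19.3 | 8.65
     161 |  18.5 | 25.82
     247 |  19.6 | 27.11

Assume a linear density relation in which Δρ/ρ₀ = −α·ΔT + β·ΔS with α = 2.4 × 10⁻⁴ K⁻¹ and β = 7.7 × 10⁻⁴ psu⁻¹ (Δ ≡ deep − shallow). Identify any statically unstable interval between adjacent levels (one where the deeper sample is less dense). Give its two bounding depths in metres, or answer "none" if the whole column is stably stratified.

76–86 m

Evaluate Δρ/ρ₀ = −αΔT + βΔS across each adjacent pair:
  66–76 m: −αΔT+βΔS = −(2.4 × 10⁻⁴)(-8.2)+(7.7 × 10⁻⁴)(+6.91) = 7.3 × 10⁻³ → stable
  76–86 m: −αΔT+βΔS = −(2.4 × 10⁻⁴)(+11.0)+(7.7 × 10⁻⁴)(-5.73) = -7.1 × 10⁻³ → UNSTABLE
  86–161 m: −αΔT+βΔS = −(2.4 × 10⁻⁴)(-0.8)+(7.7 × 10⁻⁴)(+17.17) = 0.013 → stable
  161–247 m: −αΔT+βΔS = −(2.4 × 10⁻⁴)(+1.1)+(7.7 × 10⁻⁴)(+1.29) = 7.3 × 10⁻⁴ → stable
The 76–86 m interval has Δρ < 0: lighter water underlies denser water.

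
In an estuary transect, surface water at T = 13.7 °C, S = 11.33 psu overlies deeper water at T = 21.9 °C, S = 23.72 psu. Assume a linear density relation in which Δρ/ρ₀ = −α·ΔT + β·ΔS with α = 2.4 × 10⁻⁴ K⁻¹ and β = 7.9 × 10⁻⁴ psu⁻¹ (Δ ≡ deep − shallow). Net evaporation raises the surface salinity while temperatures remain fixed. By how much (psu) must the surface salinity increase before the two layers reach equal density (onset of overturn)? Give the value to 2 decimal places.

Neutral buoyancy requires −α(T_deep − T_surf) + β(S_deep − S_surf′) = 0.
S_surf′ = S_deep − (α/β)·ΔT = 23.72 − (2.4 × 10⁻⁴/7.9 × 10⁻⁴)·(+8.2) = 21.2289 psu.
Increase required: 21.2289 − 11.33 = 9.8989 psu.

9.90 psu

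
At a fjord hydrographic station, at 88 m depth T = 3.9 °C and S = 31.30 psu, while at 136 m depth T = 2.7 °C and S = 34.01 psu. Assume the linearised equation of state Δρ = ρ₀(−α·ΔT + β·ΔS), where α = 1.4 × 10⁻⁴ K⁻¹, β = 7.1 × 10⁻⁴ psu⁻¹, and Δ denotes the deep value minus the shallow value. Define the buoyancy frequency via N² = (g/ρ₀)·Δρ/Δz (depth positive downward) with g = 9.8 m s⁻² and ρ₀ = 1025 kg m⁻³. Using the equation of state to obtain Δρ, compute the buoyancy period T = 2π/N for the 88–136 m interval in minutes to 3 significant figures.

ΔT = -1.2 K, ΔS = +2.71 psu (deep − shallow).
Δρ/ρ₀ = −αΔT + βΔS = 1.68 × 10⁻⁴ + 1.9241 × 10⁻³ = 2.0921 × 10⁻³, so Δρ ≈ 2.144 kg m⁻³.
N² = (g/ρ₀)·Δρ/Δz = g·(Δρ/ρ₀)/Δz = 9.8 × 2.0921 × 10⁻³ / 48 = 4.2714 × 10⁻⁴ s⁻².
N = √(4.2714 × 10⁻⁴) = 0.020667 rad s⁻¹ → T = 2π/N = 304.02 s = 5.0670 min ≈ 5.07 min.

5.07 min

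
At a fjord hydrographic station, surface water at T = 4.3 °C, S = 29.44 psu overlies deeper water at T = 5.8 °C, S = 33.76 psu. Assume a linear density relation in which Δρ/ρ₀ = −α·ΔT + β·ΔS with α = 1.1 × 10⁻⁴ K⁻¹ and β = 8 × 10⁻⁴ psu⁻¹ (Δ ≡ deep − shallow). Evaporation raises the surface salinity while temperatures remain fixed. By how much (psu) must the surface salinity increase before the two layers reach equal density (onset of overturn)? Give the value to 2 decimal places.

Neutral buoyancy requires −α(T_deep − T_surf) + β(S_deep − S_surf′) = 0.
S_surf′ = S_deep − (α/β)·ΔT = 33.76 − (1.1 × 10⁻⁴/8 × 10⁻⁴)·(+1.5) = 33.5538 psu.
Increase required: 33.5538 − 29.44 = 4.1138 psu.

4.11 psu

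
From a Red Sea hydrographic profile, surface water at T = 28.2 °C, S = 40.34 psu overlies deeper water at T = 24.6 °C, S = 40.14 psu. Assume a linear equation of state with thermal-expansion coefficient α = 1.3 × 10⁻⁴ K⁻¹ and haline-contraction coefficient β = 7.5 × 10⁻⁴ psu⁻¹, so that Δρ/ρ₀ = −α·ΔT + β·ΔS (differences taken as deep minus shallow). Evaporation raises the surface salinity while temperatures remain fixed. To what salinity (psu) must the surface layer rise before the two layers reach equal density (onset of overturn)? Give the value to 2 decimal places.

Neutral buoyancy requires −α(T_deep − T_surf) + β(S_deep − S_surf′) = 0.
S_surf′ = S_deep − (α/β)·ΔT = 40.14 − (1.3 × 10⁻⁴/7.5 × 10⁻⁴)·(-3.6) = 40.7640 psu.
Increase required: 40.7640 − 40.34 = 0.4240 psu.

40.76 psu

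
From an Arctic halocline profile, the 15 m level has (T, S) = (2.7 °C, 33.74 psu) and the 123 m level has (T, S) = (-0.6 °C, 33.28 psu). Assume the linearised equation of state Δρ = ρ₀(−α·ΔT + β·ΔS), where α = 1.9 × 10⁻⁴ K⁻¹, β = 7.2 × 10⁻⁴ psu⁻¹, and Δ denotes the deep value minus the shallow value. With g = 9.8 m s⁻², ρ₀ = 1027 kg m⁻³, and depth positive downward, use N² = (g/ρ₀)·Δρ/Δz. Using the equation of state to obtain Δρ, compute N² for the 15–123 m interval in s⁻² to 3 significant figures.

2.68 × 10⁻⁵ s⁻²

ΔT = -3.3 K, ΔS = -0.46 psu (deep − shallow).
Δρ/ρ₀ = −αΔT + βΔS = 6.27 × 10⁻⁴ − 3.312 × 10⁻⁴ = 2.958 × 10⁻⁴, so Δρ ≈ 0.3038 kg m⁻³.
N² = (g/ρ₀)·Δρ/Δz = g·(Δρ/ρ₀)/Δz = 9.8 × 2.958 × 10⁻⁴ / 108 = 2.6841 × 10⁻⁵ s⁻² ≈ 2.68 × 10⁻⁵ s⁻².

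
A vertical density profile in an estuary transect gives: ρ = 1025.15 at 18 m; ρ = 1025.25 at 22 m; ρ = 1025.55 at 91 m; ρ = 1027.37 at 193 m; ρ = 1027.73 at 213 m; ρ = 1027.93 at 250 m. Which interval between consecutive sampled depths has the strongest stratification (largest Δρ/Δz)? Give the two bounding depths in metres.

Compute the density gradient over each adjacent pair:
  18–22 m: Δρ/Δz = 0.10/4 = 0.025 kg m⁻⁴
  22–91 m: Δρ/Δz = 0.30/69 = 4.3 × 10⁻³ kg m⁻⁴
  91–193 m: Δρ/Δz = 1.82/102 = 0.018 kg m⁻⁴
  193–213 m: Δρ/Δz = 0.36/20 = 0.018 kg m⁻⁴
  213–250 m: Δρ/Δz = 0.20/37 = 5.4 × 10⁻³ kg m⁻⁴
The largest gradient is in the 18–22 m interval — the pycnocline.

18–22 m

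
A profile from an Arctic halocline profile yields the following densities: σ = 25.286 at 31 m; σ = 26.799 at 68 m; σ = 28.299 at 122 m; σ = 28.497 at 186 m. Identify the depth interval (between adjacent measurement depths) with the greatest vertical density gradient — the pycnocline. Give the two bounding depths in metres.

Compute the density gradient over each adjacent pair:
  31–68 m: Δρ/Δz = 1.513/37 = 0.041 kg m⁻⁴
  68–122 m: Δρ/Δz = 1.500/54 = 0.028 kg m⁻⁴
  122–186 m: Δρ/Δz = 0.198/64 = 3.1 × 10⁻³ kg m⁻⁴
The largest gradient is in the 31–68 m interval — the pycnocline.

31–68 m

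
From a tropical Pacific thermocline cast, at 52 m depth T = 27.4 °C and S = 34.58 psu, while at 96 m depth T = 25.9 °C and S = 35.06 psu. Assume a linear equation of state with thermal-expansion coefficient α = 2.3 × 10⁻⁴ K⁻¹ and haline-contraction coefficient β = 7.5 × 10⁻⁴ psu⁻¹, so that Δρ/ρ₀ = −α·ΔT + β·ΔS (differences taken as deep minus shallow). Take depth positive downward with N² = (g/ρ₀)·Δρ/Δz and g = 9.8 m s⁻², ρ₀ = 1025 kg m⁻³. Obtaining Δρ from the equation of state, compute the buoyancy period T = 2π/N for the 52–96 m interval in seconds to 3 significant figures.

ΔT = -1.5 K, ΔS = +0.48 psu (deep − shallow).
Δρ/ρ₀ = −αΔT + βΔS = 3.45 × 10⁻⁴ + 3.60 × 10⁻⁴ = 7.05 × 10⁻⁴, so Δρ ≈ 0.7226 kg m⁻³.
N² = (g/ρ₀)·Δρ/Δz = g·(Δρ/ρ₀)/Δz = 9.8 × 7.05 × 10⁻⁴ / 44 = 1.5702 × 10⁻⁴ s⁻².
N = √(1.5702 × 10⁻⁴) = 0.012531 rad s⁻¹ → T = 2π/N = 501.41 s ≈ 501 s.

501 s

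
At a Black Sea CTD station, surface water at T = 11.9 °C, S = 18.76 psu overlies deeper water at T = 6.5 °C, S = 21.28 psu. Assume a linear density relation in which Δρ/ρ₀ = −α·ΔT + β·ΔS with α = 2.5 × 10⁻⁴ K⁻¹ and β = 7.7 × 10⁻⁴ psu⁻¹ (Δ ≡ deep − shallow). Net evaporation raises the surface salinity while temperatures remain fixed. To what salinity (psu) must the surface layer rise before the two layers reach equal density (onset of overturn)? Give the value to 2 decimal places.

23.03 psu

Neutral buoyancy requires −α(T_deep − T_surf) + β(S_deep − S_surf′) = 0.
S_surf′ = S_deep − (α/β)·ΔT = 21.28 − (2.5 × 10⁻⁴/7.7 × 10⁻⁴)·(-5.4) = 23.0332 psu.
Increase required: 23.0332 − 18.76 = 4.2732 psu.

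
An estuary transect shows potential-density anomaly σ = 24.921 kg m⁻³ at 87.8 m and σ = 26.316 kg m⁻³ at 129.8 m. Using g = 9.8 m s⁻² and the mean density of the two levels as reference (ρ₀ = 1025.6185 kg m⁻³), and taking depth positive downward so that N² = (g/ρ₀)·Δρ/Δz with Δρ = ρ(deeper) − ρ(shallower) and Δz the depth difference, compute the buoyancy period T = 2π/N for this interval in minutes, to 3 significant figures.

5.88 min

Δρ = 1026.316 − 1024.921 = 1.395 kg m⁻³ over Δz = 129.8 − 87.8 = 42 m.
N² = (9.8/1025.6185) × (1.395/42) = 3.1737 × 10⁻⁴ s⁻².
N = √(3.1737 × 10⁻⁴) = 0.017815 rad s⁻¹, so T = 2π/N = 352.69 s = 5.8782 min ≈ 5.88 min.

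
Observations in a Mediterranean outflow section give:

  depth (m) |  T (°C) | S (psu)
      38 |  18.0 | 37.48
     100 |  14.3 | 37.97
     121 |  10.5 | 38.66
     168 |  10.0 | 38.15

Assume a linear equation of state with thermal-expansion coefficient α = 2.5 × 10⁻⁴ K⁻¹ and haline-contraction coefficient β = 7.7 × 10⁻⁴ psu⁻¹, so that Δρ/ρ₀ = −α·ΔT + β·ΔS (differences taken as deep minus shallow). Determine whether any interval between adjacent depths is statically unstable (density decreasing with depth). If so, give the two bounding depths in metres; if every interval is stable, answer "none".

121–168 m

Evaluate Δρ/ρ₀ = −αΔT + βΔS across each adjacent pair:
  38–100 m: −αΔT+βΔS = −(2.5 × 10⁻⁴)(-3.7)+(7.7 × 10⁻⁴)(+0.49) = 1.3 × 10⁻³ → stable
  100–121 m: −αΔT+βΔS = −(2.5 × 10⁻⁴)(-3.8)+(7.7 × 10⁻⁴)(+0.69) = 1.5 × 10⁻³ → stable
  121–168 m: −αΔT+βΔS = −(2.5 × 10⁻⁴)(-0.5)+(7.7 × 10⁻⁴)(-0.51) = -2.7 × 10⁻⁴ → UNSTABLE
The 121–168 m interval has Δρ < 0: lighter water underlies denser water.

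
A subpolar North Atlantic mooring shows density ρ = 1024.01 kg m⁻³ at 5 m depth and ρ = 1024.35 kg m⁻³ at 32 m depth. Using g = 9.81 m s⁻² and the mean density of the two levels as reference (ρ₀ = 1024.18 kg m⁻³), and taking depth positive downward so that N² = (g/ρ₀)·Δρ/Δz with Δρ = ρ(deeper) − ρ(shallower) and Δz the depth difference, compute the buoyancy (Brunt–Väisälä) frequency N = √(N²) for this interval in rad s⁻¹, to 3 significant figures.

0.0110 rad s⁻¹

Δρ = 1024.35 − 1024.01 = 0.34 kg m⁻³ over Δz = 32 − 5 = 27 m.
N² = (9.81/1024.18) × (0.34/27) = 1.2062 × 10⁻⁴ s⁻².
N = √(1.2062 × 10⁻⁴) = 0.010983 rad s⁻¹ ≈ 0.0110 rad s⁻¹.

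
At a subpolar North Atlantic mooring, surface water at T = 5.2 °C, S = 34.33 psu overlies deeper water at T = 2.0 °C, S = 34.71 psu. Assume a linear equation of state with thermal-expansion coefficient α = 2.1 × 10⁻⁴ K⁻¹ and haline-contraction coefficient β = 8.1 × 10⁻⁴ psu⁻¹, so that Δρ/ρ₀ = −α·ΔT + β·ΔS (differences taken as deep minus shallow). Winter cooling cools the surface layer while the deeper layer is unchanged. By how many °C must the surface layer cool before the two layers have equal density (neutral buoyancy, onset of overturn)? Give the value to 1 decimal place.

4.7 °C

Neutral buoyancy requires Δρ = 0, i.e. −α(T_deep − T_surf′) + β(S_deep − S_surf) = 0.
T_surf′ = T_deep − (β/α)·ΔS = 2.0 − (8.1 × 10⁻⁴/2.1 × 10⁻⁴)·(+0.38) = 0.534 °C.
Cooling required: 5.2 − (0.534) = 4.666 °C.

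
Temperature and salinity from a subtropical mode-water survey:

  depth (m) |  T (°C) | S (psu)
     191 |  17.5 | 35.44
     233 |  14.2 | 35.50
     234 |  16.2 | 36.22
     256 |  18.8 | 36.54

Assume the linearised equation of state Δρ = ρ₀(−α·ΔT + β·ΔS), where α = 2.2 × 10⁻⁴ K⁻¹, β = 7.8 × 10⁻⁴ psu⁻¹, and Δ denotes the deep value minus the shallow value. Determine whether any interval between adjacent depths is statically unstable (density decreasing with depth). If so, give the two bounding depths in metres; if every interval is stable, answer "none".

234–256 m

Evaluate Δρ/ρ₀ = −αΔT + βΔS across each adjacent pair:
  191–233 m: −αΔT+βΔS = −(2.2 × 10⁻⁴)(-3.3)+(7.8 × 10⁻⁴)(+0.06) = 7.7 × 10⁻⁴ → stable
  233–234 m: −αΔT+βΔS = −(2.2 × 10⁻⁴)(+2.0)+(7.8 × 10⁻⁴)(+0.72) = 1.2 × 10⁻⁴ → stable
  234–256 m: −αΔT+βΔS = −(2.2 × 10⁻⁴)(+2.6)+(7.8 × 10⁻⁴)(+0.32) = -3.2 × 10⁻⁴ → UNSTABLE
The 234–256 m interval has Δρ < 0: lighter water underlies denser water.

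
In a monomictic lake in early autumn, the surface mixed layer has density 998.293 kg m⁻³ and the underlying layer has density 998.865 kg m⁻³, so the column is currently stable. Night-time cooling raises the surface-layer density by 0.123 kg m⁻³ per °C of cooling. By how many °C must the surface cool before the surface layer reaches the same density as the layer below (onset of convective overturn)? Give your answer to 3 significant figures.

Density deficit of the surface layer: 998.865 − 998.293 = 0.572 kg m⁻³.
Required change = 0.572 / 0.123 = 4.65 °C.

4.65 °C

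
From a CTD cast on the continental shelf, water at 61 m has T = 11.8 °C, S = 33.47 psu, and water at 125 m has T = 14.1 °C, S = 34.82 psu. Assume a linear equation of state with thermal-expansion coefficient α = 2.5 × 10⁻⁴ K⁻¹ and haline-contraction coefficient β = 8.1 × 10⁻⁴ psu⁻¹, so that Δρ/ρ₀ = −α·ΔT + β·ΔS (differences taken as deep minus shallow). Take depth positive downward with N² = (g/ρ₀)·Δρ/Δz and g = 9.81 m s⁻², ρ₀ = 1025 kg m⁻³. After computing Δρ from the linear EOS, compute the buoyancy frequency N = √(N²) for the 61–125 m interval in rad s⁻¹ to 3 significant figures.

8.91 × 10⁻³ rad s⁻¹

ΔT = +2.3 K, ΔS = +1.35 psu (deep − shallow).
Δρ/ρ₀ = −αΔT + βΔS = -5.75 × 10⁻⁴ + 1.0935 × 10⁻³ = 5.185 × 10⁻⁴, so Δρ ≈ 0.5315 kg m⁻³.
N² = (g/ρ₀)·Δρ/Δz = g·(Δρ/ρ₀)/Δz = 9.81 × 5.185 × 10⁻⁴ / 64 = 7.9476 × 10⁻⁵ s⁻².
N = √(7.9476 × 10⁻⁵) = 8.9149 × 10⁻³ rad s⁻¹ ≈ 8.91 × 10⁻³ rad s⁻¹.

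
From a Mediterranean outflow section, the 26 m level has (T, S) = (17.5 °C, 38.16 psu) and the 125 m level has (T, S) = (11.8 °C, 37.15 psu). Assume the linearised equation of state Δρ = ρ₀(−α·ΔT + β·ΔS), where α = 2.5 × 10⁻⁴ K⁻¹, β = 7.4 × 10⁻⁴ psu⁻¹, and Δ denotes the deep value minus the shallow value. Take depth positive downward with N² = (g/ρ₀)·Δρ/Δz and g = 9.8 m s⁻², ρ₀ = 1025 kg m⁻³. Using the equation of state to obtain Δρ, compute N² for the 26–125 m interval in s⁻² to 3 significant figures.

ΔT = -5.7 K, ΔS = -1.01 psu (deep − shallow).
Δρ/ρ₀ = −αΔT + βΔS = 1.425 × 10⁻³ − 7.474 × 10⁻⁴ = 6.776 × 10⁻⁴, so Δρ ≈ 0.6945 kg m⁻³.
N² = (g/ρ₀)·Δρ/Δz = g·(Δρ/ρ₀)/Δz = 9.8 × 6.776 × 10⁻⁴ / 99 = 6.7076 × 10⁻⁵ s⁻² ≈ 6.71 × 10⁻⁵ s⁻².

6.71 × 10⁻⁵ s⁻²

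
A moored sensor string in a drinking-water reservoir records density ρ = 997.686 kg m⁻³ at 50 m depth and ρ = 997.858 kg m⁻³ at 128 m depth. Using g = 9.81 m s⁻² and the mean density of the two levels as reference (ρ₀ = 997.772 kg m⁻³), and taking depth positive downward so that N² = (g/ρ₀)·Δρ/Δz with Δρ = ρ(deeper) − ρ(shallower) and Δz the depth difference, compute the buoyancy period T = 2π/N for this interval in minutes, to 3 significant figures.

22.5 min

Δρ = 997.858 − 997.686 = 0.172 kg m⁻³ over Δz = 128 − 50 = 78 m.
N² = (9.81/997.772) × (0.172/78) = 2.1681 × 10⁻⁵ s⁻².
N = √(2.1681 × 10⁻⁵) = 4.6563 × 10⁻³ rad s⁻¹, so T = 2π/N = 1.3494 × 10³ s = 22.490 min ≈ 22.5 min.
A positive N² confirms static stability across the interval.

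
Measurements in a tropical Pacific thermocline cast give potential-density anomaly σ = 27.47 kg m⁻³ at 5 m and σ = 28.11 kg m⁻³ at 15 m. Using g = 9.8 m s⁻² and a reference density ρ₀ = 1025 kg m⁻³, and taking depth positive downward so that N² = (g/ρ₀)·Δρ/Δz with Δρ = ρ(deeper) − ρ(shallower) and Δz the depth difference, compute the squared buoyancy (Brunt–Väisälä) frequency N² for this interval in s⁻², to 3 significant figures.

Δρ = 1028.11 − 1027.47 = 0.64 kg m⁻³ over Δz = 15 − 5 = 10 m.
N² = (9.8/1025) × (0.64/10) = 6.1190 × 10⁻⁴ s⁻² ≈ 6.12 × 10⁻⁴ s⁻².

6.12 × 10⁻⁴ s⁻²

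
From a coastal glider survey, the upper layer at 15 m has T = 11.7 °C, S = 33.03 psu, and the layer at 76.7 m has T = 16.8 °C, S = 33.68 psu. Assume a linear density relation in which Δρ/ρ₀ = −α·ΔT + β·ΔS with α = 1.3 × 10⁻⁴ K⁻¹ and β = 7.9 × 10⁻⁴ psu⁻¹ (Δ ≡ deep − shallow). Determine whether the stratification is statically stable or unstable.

unstable

ΔT = 16.8 − 11.7 = +5.1 K and ΔS = 33.68 − 33.03 = +0.65 psu (deep − shallow).
−αΔT = -6.63 × 10⁻⁴; βΔS = 5.135 × 10⁻⁴; sum Δρ/ρ₀ = -1.495 × 10⁻⁴.
Δρ/ρ₀ < 0, so Δρ < 0: deeper water is lighter → statically unstable; the column would overturn.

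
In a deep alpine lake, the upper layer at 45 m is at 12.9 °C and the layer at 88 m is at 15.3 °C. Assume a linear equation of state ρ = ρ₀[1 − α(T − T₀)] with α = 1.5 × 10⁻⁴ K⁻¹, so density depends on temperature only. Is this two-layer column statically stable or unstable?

unstable

ΔT = 15.3 − 12.9 = +2.4 K, so Δρ/ρ₀ = −αΔT = -3.60 × 10⁻⁴.
Δρ/ρ₀ < 0, so Δρ < 0: deeper water is lighter → statically unstable; the column would overturn.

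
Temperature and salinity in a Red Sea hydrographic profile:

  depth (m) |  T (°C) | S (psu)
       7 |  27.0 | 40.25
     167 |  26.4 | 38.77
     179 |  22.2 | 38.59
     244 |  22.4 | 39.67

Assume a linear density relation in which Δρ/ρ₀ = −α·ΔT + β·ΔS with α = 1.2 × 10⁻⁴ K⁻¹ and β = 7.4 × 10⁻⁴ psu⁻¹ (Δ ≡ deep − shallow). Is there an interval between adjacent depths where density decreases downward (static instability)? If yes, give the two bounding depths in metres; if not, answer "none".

Evaluate Δρ/ρ₀ = −αΔT + βΔS across each adjacent pair:
  7–167 m: −αΔT+βΔS = −(1.2 × 10⁻⁴)(-0.6)+(7.4 × 10⁻⁴)(-1.48) = -1.0 × 10⁻³ → UNSTABLE
  167–179 m: −αΔT+βΔS = −(1.2 × 10⁻⁴)(-4.2)+(7.4 × 10⁻⁴)(-0.18) = 3.7 × 10⁻⁴ → stable
  179–244 m: −αΔT+βΔS = −(1.2 × 10⁻⁴)(+0.2)+(7.4 × 10⁻⁴)(+1.08) = 7.8 × 10⁻⁴ → stable
The 7–167 m interval has Δρ < 0: lighter water underlies denser water.

7–167 m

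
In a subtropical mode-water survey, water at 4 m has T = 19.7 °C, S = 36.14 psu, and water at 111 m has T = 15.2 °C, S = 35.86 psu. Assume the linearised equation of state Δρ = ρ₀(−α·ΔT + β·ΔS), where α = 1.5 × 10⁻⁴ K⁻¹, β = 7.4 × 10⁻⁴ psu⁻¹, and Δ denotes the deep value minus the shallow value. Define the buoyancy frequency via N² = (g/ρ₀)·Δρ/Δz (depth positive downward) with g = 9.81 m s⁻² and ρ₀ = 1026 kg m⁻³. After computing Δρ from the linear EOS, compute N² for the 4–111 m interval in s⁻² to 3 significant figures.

ΔT = -4.5 K, ΔS = -0.28 psu (deep − shallow).
Δρ/ρ₀ = −αΔT + βΔS = 6.75 × 10⁻⁴ − 2.072 × 10⁻⁴ = 4.678 × 10⁻⁴, so Δρ ≈ 0.4800 kg m⁻³.
N² = (g/ρ₀)·Δρ/Δz = g·(Δρ/ρ₀)/Δz = 9.81 × 4.678 × 10⁻⁴ / 107 = 4.2889 × 10⁻⁵ s⁻² ≈ 4.29 × 10⁻⁵ s⁻².

4.29 × 10⁻⁵ s⁻²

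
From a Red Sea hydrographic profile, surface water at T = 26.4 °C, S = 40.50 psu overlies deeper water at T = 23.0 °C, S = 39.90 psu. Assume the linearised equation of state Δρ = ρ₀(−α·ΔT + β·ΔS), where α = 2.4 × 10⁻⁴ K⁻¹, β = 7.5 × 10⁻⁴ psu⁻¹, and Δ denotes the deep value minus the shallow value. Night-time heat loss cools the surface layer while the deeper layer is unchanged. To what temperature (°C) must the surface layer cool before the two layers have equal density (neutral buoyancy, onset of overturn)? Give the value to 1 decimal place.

Neutral buoyancy requires Δρ = 0, i.e. −α(T_deep − T_surf′) + β(S_deep − S_surf) = 0.
T_surf′ = T_deep − (β/α)·ΔS = 23.0 − (7.5 × 10⁻⁴/2.4 × 10⁻⁴)·(-0.60) = 24.875 °C.
Cooling required: 26.4 − (24.875) = 1.525 °C.

24.9 °C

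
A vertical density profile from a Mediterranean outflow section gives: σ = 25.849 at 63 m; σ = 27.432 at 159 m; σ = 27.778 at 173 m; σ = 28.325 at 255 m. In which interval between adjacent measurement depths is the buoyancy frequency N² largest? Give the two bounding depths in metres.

159–173 m

Compute the density gradient over each adjacent pair:
  63–159 m: Δρ/Δz = 1.583/96 = 0.016 kg m⁻⁴
  159–173 m: Δρ/Δz = 0.346/14 = 0.025 kg m⁻⁴
  173–255 m: Δρ/Δz = 0.547/82 = 6.7 × 10⁻³ kg m⁻⁴
The largest gradient is in the 159–173 m interval — the pycnocline.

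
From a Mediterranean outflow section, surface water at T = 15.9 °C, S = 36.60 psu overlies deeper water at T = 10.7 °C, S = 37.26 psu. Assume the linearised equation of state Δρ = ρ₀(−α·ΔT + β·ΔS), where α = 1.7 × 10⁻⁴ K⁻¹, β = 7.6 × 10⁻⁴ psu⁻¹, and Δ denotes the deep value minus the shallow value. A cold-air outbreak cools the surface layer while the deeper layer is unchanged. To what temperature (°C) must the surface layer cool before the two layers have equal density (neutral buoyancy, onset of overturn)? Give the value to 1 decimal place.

7.7 °C

Neutral buoyancy requires Δρ = 0, i.e. −α(T_deep − T_surf′) + β(S_deep − S_surf) = 0.
T_surf′ = T_deep − (β/α)·ΔS = 10.7 − (7.6 × 10⁻⁴/1.7 × 10⁻⁴)·(+0.66) = 7.749 °C.
Cooling required: 15.9 − (7.749) = 8.151 °C.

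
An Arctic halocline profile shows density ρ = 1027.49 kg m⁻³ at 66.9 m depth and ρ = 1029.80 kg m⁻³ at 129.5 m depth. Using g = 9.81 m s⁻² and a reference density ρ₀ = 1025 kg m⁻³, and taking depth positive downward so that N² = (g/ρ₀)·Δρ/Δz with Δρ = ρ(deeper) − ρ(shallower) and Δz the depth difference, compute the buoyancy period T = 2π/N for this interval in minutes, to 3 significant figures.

5.57 min

Δρ = 1029.80 − 1027.49 = 2.31 kg m⁻³ over Δz = 129.5 − 66.9 = 62.6 m.
N² = (9.81/1025) × (2.31/62.6) = 3.5317 × 10⁻⁴ s⁻².
N = √(3.5317 × 10⁻⁴) = 0.018793 rad s⁻¹, so T = 2π/N = 334.34 s = 5.5723 min ≈ 5.57 min.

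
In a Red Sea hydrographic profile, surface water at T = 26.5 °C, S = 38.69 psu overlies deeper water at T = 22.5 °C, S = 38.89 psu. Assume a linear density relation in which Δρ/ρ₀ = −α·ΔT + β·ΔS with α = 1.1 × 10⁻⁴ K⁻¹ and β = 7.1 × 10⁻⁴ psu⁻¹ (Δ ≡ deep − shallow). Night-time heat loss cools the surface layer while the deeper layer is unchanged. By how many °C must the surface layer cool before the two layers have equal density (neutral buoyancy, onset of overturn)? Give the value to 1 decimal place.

5.3 °C

Neutral buoyancy requires Δρ = 0, i.e. −α(T_deep − T_surf′) + β(S_deep − S_surf) = 0.
T_surf′ = T_deep − (β/α)·ΔS = 22.5 − (7.1 × 10⁻⁴/1.1 × 10⁻⁴)·(+0.20) = 21.209 °C.
Cooling required: 26.5 − (21.209) = 5.291 °C.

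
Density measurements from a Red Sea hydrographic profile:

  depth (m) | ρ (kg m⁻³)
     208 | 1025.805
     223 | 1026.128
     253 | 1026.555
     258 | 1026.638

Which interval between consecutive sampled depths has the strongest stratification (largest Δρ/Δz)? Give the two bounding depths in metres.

Compute the density gradient over each adjacent pair:
  208–223 m: Δρ/Δz = 0.323/15 = 0.022 kg m⁻⁴
  223–253 m: Δρ/Δz = 0.427/30 = 0.014 kg m⁻⁴
  253–258 m: Δρ/Δz = 0.083/5 = 0.017 kg m⁻⁴
The largest gradient is in the 208–223 m interval — the pycnocline.

208–223 m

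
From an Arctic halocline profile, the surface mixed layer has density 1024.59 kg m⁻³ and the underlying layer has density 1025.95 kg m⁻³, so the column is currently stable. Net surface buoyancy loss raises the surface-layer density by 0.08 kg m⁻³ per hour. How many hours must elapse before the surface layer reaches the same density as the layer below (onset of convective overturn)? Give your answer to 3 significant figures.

Density deficit of the surface layer: 1025.95 − 1024.59 = 1.36 kg m⁻³.
Required change = 1.36 / 0.08 = 17.0 hours.

17.0 hours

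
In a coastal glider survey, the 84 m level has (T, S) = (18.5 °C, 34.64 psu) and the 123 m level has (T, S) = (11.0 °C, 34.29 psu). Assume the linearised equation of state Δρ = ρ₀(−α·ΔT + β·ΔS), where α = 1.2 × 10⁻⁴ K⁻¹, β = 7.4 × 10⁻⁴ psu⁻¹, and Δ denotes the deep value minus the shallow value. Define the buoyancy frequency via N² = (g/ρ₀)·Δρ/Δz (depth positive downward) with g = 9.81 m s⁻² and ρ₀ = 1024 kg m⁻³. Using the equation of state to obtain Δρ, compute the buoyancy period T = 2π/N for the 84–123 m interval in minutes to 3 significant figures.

8.25 min

ΔT = -7.5 K, ΔS = -0.35 psu (deep − shallow).
Δρ/ρ₀ = −αΔT + βΔS = 9.00 × 10⁻⁴ − 2.59 × 10⁻⁴ = 6.41 × 10⁻⁴, so Δρ ≈ 0.6564 kg m⁻³.
N² = (g/ρ₀)·Δρ/Δz = g·(Δρ/ρ₀)/Δz = 9.81 × 6.41 × 10⁻⁴ / 39 = 1.6124 × 10⁻⁴ s⁻².
N = √(1.6124 × 10⁻⁴) = 0.012698 rad s⁻¹ → T = 2π/N = 494.82 s = 8.2470 min ≈ 8.25 min.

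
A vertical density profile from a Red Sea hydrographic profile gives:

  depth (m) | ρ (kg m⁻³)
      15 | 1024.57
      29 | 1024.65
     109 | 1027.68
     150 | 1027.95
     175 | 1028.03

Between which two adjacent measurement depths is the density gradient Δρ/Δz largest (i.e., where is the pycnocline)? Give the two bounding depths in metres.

Compute the density gradient over each adjacent pair:
  15–29 m: Δρ/Δz = 0.08/14 = 5.7 × 10⁻³ kg m⁻⁴
  29–109 m: Δρ/Δz = 3.03/80 = 0.038 kg m⁻⁴
  109–150 m: Δρ/Δz = 0.27/41 = 6.6 × 10⁻³ kg m⁻⁴
  150–175 m: Δρ/Δz = 0.08/25 = 3.2 × 10⁻³ kg m⁻⁴
The largest gradient is in the 29–109 m interval — the pycnocline.

29–109 m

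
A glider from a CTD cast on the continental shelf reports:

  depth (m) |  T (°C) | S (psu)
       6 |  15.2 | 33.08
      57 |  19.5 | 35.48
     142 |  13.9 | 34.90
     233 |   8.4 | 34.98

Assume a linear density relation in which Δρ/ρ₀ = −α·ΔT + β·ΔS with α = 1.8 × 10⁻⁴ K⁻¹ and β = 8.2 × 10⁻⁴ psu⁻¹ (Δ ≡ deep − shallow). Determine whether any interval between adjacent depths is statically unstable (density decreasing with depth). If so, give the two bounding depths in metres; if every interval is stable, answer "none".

none

Evaluate Δρ/ρ₀ = −αΔT + βΔS across each adjacent pair:
  6–57 m: −αΔT+βΔS = −(1.8 × 10⁻⁴)(+4.3)+(8.2 × 10⁻⁴)(+2.40) = 1.2 × 10⁻³ → stable
  57–142 m: −αΔT+βΔS = −(1.8 × 10⁻⁴)(-5.6)+(8.2 × 10⁻⁴)(-0.58) = 5.3 × 10⁻⁴ → stable
  142–233 m: −αΔT+βΔS = −(1.8 × 10⁻⁴)(-5.5)+(8.2 × 10⁻⁴)(+0.08) = 1.1 × 10⁻³ → stable
Every interval has Δρ > 0: the column is stably stratified throughout.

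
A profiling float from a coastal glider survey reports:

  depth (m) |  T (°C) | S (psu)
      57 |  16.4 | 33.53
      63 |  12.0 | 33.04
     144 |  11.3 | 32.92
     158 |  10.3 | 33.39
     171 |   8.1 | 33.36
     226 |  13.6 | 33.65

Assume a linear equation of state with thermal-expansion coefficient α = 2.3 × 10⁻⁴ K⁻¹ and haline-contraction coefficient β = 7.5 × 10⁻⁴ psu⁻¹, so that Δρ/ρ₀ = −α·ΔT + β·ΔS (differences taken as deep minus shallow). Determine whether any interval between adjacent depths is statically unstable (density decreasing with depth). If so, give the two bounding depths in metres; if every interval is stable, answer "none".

171–226 m

Evaluate Δρ/ρ₀ = −αΔT + βΔS across each adjacent pair:
  57–63 m: −αΔT+βΔS = −(2.3 × 10⁻⁴)(-4.4)+(7.5 × 10⁻⁴)(-0.49) = 6.4 × 10⁻⁴ → stable
  63–144 m: −αΔT+βΔS = −(2.3 × 10⁻⁴)(-0.7)+(7.5 × 10⁻⁴)(-0.12) = 7.1 × 10⁻⁵ → stable
  144–158 m: −αΔT+βΔS = −(2.3 × 10⁻⁴)(-1.0)+(7.5 × 10⁻⁴)(+0.47) = 5.8 × 10⁻⁴ → stable
  158–171 m: −αΔT+βΔS = −(2.3 × 10⁻⁴)(-2.2)+(7.5 × 10⁻⁴)(-0.03) = 4.8 × 10⁻⁴ → stable
  171–226 m: −αΔT+βΔS = −(2.3 × 10⁻⁴)(+5.5)+(7.5 × 10⁻⁴)(+0.29) = -1.0 × 10⁻³ → UNSTABLE
The 171–226 m interval has Δρ < 0: lighter water underlies denser water.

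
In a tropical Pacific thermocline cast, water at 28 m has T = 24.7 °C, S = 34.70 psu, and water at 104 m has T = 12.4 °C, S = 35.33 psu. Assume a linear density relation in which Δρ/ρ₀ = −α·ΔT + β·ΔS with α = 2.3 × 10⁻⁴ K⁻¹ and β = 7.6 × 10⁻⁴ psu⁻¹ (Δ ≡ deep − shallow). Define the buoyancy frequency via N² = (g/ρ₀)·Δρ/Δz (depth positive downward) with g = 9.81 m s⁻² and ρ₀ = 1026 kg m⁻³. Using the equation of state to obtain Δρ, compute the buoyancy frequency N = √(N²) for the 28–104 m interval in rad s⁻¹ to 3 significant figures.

ΔT = -12.3 K, ΔS = +0.63 psu (deep − shallow).
Δρ/ρ₀ = −αΔT + βΔS = 2.829 × 10⁻³ + 4.788 × 10⁻⁴ = 3.3078 × 10⁻³, so Δρ ≈ 3.394 kg m⁻³.
N² = (g/ρ₀)·Δρ/Δz = g·(Δρ/ρ₀)/Δz = 9.81 × 3.3078 × 10⁻³ / 76 = 4.2697 × 10⁻⁴ s⁻².
N = √(4.2697 × 10⁻⁴) = 0.020663 rad s⁻¹ ≈ 0.0207 rad s⁻¹.

0.0207 rad s⁻¹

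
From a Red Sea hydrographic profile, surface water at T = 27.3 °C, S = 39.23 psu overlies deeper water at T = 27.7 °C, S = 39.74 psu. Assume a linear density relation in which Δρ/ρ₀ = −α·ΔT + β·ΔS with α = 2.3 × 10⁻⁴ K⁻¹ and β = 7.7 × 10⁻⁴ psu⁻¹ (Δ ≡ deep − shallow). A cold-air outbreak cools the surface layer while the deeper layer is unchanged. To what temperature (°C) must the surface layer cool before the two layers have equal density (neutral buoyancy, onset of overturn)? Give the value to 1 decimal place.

26.0 °C

Neutral buoyancy requires Δρ = 0, i.e. −α(T_deep − T_surf′) + β(S_deep − S_surf) = 0.
T_surf′ = T_deep − (β/α)·ΔS = 27.7 − (7.7 × 10⁻⁴/2.3 × 10⁻⁴)·(+0.51) = 25.993 °C.
Cooling required: 27.3 − (25.993) = 1.307 °C.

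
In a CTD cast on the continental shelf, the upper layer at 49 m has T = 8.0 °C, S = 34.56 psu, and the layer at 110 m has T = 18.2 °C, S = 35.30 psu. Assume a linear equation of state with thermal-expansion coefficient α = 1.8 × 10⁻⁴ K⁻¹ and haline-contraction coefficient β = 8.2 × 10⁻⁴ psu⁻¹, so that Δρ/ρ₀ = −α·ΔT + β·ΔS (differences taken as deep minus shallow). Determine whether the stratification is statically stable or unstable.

unstable

ΔT = 18.2 − 8.0 = +10.2 K and ΔS = 35.30 − 34.56 = +0.74 psu (deep − shallow).
−αΔT = -1.836 × 10⁻³; βΔS = 6.068 × 10⁻⁴; sum Δρ/ρ₀ = -1.2292 × 10⁻³.
Δρ/ρ₀ < 0, so Δρ < 0: deeper water is lighter → statically unstable; the column would overturn.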